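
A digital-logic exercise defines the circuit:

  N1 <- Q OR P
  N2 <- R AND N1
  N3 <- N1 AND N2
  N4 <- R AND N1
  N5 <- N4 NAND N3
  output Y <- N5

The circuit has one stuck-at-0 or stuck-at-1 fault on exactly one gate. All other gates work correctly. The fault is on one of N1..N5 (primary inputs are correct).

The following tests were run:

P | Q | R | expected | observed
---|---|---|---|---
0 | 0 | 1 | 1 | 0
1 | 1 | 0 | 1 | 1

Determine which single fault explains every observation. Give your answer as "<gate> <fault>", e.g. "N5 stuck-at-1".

Fault-free values for test 1 (P=0, Q=0, R=1): N1=0, N2=0, N3=0, N4=0, N5=1, giving Y=1. Observed 0.
Test 1: faults giving observed 0 are {N1 stuck-at-1, N5 stuck-at-0}.
Test 2 (P=1, Q=1, R=0): fault-free N1=1, N2=0, N3=0, N4=0, N5=1 → 1; observed 1. Eliminates N5 stuck-at-0.
Only N1 stuck-at-1 is consistent with every test.

N1 stuck-at-1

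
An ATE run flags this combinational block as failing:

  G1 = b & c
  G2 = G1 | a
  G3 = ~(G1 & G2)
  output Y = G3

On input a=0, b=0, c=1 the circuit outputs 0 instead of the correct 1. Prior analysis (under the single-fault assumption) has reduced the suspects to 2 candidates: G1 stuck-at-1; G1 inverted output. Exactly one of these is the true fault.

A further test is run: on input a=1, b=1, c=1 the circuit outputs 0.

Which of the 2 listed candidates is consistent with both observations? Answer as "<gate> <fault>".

G1 stuck-at-1

Evaluate each candidate on input a=1, b=1, c=1:
  G1 stuck-at-1: G1=1 [stuck-at-1], G2=1, G3=0 → 0 — matches
  G1 inverted output: G1=0 [inverted output], G2=1, G3=1 → 1 — eliminated
Only G1 stuck-at-1 reproduces the observed 0.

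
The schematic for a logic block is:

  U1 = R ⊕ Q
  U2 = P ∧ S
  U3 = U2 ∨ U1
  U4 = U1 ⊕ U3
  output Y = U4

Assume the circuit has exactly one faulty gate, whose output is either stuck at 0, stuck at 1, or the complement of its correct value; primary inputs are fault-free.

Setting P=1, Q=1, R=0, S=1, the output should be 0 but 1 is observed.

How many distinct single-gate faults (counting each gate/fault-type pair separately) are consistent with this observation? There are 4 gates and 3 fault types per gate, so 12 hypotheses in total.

6

Fault-free: U1=1, U2=1, U3=1, U4=0 → 0. Observed 1.
  U1 stuck-at-0: output 1 ✓
  U1 stuck-at-1: output 0 ✗
  U1 inverted output: output 1 ✓
  U2 stuck-at-0: output 0 ✗
  U2 stuck-at-1: output 0 ✗
  U2 inverted output: output 0 ✗
  U3 stuck-at-0: output 1 ✓
  U3 stuck-at-1: output 0 ✗
  U3 inverted output: output 1 ✓
  U4 stuck-at-0: output 0 ✗
  U4 stuck-at-1: output 1 ✓
  U4 inverted output: output 1 ✓
Consistent faults: {U1 stuck-at-0, U1 inverted output, U3 stuck-at-0, U3 inverted output, U4 stuck-at-1, U4 inverted output} — 6 in all.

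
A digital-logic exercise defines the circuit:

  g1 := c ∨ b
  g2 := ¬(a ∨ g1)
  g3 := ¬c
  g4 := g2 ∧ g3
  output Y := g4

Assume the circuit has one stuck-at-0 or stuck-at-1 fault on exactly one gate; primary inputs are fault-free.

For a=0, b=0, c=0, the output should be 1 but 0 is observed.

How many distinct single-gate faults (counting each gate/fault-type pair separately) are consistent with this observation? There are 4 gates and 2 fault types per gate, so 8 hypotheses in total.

Fault-free: g1=0, g2=1, g3=1, g4=1 → 1. Observed 0.
  g1 stuck-at-0: output 1 ✗
  g1 stuck-at-1: output 0 ✓
  g2 stuck-at-0: output 0 ✓
  g2 stuck-at-1: output 1 ✗
  g3 stuck-at-0: output 0 ✓
  g3 stuck-at-1: output 1 ✗
  g4 stuck-at-0: output 0 ✓
  g4 stuck-at-1: output 1 ✗
Consistent faults: {g1 stuck-at-1, g2 stuck-at-0, g3 stuck-at-0, g4 stuck-at-0} — 4 in all.

4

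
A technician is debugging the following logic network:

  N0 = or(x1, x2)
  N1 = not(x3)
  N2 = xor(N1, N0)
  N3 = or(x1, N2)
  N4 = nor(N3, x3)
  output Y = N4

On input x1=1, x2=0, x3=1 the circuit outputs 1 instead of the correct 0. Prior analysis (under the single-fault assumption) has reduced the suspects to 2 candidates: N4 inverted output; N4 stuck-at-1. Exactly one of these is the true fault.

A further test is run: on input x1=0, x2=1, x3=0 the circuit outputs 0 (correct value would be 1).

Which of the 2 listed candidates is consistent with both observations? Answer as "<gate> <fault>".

Evaluate each candidate on input x1=0, x2=1, x3=0:
  N4 inverted output: N0=1, N1=1, N2=0, N3=0, N4=0 [inverted output] → 0 — matches
  N4 stuck-at-1: N0=1, N1=1, N2=0, N3=0, N4=1 [stuck-at-1] → 1 — eliminated
Only N4 inverted output reproduces the observed 0.

N4 inverted output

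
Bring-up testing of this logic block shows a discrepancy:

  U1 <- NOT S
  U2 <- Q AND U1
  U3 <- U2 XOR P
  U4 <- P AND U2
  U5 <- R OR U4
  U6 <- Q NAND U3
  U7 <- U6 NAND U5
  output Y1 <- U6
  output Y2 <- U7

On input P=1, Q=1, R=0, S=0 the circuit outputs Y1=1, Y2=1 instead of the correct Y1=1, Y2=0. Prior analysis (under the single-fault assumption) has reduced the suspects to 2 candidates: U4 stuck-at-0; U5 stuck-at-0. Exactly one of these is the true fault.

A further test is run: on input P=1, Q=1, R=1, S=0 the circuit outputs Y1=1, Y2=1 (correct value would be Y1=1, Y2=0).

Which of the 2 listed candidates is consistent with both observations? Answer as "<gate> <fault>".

Evaluate each candidate on input P=1, Q=1, R=1, S=0:
  U4 stuck-at-0: U1=1, U2=1, U3=0, U4=0 [stuck-at-0], U5=1, U6=1, U7=0 → Y1=1, Y2=0 — eliminated
  U5 stuck-at-0: U1=1, U2=1, U3=0, U4=1, U5=0 [stuck-at-0], U6=1, U7=1 → Y1=1, Y2=1 — matches
Only U5 stuck-at-0 reproduces the observed Y1=1, Y2=1.

U5 stuck-at-0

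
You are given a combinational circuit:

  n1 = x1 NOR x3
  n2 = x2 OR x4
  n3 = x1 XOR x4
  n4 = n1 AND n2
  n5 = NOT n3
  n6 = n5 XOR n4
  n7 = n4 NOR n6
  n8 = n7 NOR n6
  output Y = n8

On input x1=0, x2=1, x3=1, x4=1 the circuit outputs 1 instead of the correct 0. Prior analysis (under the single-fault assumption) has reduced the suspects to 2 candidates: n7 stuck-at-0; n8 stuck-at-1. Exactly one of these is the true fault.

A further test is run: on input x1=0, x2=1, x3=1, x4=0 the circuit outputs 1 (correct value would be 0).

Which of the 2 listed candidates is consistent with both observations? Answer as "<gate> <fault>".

n8 stuck-at-1

Evaluate each candidate on input x1=0, x2=1, x3=1, x4=0:
  n7 stuck-at-0: n1=0, n2=1, n3=0, n4=0, n5=1, n6=1, n7=0 [stuck-at-0], n8=0 → 0 — eliminated
  n8 stuck-at-1: n1=0, n2=1, n3=0, n4=0, n5=1, n6=1, n7=0, n8=1 [stuck-at-1] → 1 — matches
Only n8 stuck-at-1 reproduces the observed 1.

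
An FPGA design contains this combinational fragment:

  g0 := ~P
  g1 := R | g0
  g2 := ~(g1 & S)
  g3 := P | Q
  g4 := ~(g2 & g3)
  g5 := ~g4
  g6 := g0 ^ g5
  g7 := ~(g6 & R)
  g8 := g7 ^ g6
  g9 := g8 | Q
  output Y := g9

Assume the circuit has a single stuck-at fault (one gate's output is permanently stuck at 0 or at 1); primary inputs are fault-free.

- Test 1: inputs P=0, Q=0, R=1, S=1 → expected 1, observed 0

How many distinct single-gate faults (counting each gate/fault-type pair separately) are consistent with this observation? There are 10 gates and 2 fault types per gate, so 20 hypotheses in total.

Fault-free: g0=1, g1=1, g2=0, g3=0, g4=1, g5=0, g6=1, g7=0, g8=1, g9=1 → 1. Observed 0.
  g0: none of the 2 fault types match ✗
  g1: none of the 2 fault types match ✗
  g2: none of the 2 fault types match ✗
  g3: none of the 2 fault types match ✗
  g4: none of the 2 fault types match ✗
  g5: none of the 2 fault types match ✗
  g6: none of the 2 fault types match ✗
  g7: stuck-at-1 ✓; others ✗
  g8: stuck-at-0 ✓; others ✗
  g9: stuck-at-0 ✓; others ✗
Consistent faults: {g7 stuck-at-1, g8 stuck-at-0, g9 stuck-at-0} — 3 in all.

3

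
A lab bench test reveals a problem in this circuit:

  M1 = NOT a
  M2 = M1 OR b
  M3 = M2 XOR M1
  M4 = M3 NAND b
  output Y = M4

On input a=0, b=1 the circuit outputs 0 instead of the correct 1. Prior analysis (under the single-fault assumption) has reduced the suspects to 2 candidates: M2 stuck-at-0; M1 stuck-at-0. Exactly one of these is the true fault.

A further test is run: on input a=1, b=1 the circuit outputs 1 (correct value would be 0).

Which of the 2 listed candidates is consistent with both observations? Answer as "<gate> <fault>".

Evaluate each candidate on input a=1, b=1:
  M2 stuck-at-0: M1=0, M2=0 [stuck-at-0], M3=0, M4=1 → 1 — matches
  M1 stuck-at-0: M1=0 [stuck-at-0], M2=1, M3=1, M4=0 → 0 — eliminated
Only M2 stuck-at-0 reproduces the observed 1.

M2 stuck-at-0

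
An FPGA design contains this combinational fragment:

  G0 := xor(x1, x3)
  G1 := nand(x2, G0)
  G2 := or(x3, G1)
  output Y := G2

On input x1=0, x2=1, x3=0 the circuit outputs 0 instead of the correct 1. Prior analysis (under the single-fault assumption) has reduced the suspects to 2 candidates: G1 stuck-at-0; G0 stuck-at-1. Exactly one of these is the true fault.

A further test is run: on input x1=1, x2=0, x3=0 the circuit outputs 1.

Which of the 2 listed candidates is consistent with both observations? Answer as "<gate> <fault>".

Evaluate each candidate on input x1=1, x2=0, x3=0:
  G1 stuck-at-0: G0=1, G1=0 [stuck-at-0], G2=0 → 0 — eliminated
  G0 stuck-at-1: G0=1 [stuck-at-1], G1=1, G2=1 → 1 — matches
Only G0 stuck-at-1 reproduces the observed 1.

G0 stuck-at-1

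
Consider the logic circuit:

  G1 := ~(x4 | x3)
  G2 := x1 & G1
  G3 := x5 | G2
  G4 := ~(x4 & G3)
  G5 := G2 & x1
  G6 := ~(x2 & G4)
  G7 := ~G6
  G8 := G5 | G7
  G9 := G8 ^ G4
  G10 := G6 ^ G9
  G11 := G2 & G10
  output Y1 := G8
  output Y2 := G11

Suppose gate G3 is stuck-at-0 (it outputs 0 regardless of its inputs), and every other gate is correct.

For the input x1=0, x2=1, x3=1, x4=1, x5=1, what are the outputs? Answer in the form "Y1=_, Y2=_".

Y1=1, Y2=0

Propagate with G3 forced: G1=0, G2=0, G3=0 [stuck-at-0], G4=1, G5=0, G6=0, G7=1, G8=1, G9=0, G10=0, G11=0.
So the outputs are Y1=1, Y2=0. (Without the fault they would be Y1=0, Y2=0.)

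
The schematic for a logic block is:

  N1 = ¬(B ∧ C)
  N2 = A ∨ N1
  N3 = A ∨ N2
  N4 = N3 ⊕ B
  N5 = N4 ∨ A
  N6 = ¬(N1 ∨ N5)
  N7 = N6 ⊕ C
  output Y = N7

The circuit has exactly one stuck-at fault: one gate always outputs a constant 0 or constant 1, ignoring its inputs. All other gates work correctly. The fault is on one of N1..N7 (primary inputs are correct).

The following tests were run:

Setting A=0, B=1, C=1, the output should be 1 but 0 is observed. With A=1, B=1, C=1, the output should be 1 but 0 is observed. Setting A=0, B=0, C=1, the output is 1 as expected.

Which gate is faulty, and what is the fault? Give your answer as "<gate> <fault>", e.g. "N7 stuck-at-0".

Fault-free values for test 1 (A=0, B=1, C=1): N1=0, N2=0, N3=0, N4=1, N5=1, N6=0, N7=1, giving Y=1. Observed 0.
Test 1: faults giving observed 0 are {N2 stuck-at-1, N3 stuck-at-1, N4 stuck-at-0, N5 stuck-at-0, N6 stuck-at-1, N7 stuck-at-0}.
Test 2 (A=1, B=1, C=1): fault-free N1=0, N2=1, N3=1, N4=0, N5=1, N6=0, N7=1 → 1; observed 0. Eliminates N2 stuck-at-1, N3 stuck-at-1, N4 stuck-at-0.
Test 3 (A=0, B=0, C=1): fault-free N1=1, N2=1, N3=1, N4=1, N5=1, N6=0, N7=1 → 1; observed 1. Eliminates N6 stuck-at-1, N7 stuck-at-0.
Only N5 stuck-at-0 is consistent with every test.

N5 stuck-at-0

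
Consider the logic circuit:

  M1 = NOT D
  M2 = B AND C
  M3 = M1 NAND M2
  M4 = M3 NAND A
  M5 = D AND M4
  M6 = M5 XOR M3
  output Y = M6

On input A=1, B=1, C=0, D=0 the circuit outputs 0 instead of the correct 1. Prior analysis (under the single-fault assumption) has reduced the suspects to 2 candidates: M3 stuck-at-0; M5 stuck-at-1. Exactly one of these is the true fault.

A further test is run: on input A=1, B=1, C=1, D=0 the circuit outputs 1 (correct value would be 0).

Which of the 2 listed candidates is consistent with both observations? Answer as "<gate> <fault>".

M5 stuck-at-1

Evaluate each candidate on input A=1, B=1, C=1, D=0:
  M3 stuck-at-0: M1=1, M2=1, M3=0 [stuck-at-0], M4=1, M5=0, M6=0 → 0 — eliminated
  M5 stuck-at-1: M1=1, M2=1, M3=0, M4=1, M5=1 [stuck-at-1], M6=1 → 1 — matches
Only M5 stuck-at-1 reproduces the observed 1.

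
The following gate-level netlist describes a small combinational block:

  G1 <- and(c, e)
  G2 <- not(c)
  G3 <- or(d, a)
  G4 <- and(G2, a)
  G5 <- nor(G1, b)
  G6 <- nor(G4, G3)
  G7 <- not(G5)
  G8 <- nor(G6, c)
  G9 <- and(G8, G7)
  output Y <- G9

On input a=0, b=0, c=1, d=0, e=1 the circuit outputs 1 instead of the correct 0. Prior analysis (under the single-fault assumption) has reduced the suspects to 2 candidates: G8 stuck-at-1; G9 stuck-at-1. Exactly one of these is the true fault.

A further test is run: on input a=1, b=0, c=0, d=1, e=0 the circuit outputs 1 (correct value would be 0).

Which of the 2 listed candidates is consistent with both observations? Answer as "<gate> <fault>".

G9 stuck-at-1

Evaluate each candidate on input a=1, b=0, c=0, d=1, e=0:
  G8 stuck-at-1: G1=0, G2=1, G3=1, G4=1, G5=1, G6=0, G7=0, G8=1 [stuck-at-1], G9=0 → 0 — eliminated
  G9 stuck-at-1: G1=0, G2=1, G3=1, G4=1, G5=1, G6=0, G7=0, G8=1, G9=1 [stuck-at-1] → 1 — matches
Only G9 stuck-at-1 reproduces the observed 1.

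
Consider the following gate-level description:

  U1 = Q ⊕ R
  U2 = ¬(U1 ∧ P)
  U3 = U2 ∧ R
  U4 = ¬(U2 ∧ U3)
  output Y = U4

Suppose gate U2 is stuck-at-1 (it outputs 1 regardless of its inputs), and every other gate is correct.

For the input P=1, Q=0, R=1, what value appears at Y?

Propagate with U2 forced: U1=1, U2=1 [stuck-at-1], U3=1, U4=0.
So Y = 0. (Without the fault it would be 1.)

0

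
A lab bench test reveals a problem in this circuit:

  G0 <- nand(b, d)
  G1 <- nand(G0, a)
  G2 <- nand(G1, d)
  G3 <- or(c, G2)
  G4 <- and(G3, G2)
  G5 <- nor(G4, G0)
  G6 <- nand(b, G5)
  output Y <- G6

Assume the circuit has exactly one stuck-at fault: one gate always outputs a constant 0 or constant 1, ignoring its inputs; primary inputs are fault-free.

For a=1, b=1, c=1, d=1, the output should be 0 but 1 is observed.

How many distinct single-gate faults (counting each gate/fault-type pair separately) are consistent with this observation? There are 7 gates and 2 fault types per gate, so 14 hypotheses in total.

6

Fault-free: G0=0, G1=1, G2=0, G3=1, G4=0, G5=1, G6=0 → 0. Observed 1.
  G0 stuck-at-0: output 0 ✗
  G0 stuck-at-1: output 1 ✓
  G1 stuck-at-0: output 1 ✓
  G1 stuck-at-1: output 0 ✗
  G2 stuck-at-0: output 0 ✗
  G2 stuck-at-1: output 1 ✓
  G3 stuck-at-0: output 0 ✗
  G3 stuck-at-1: output 0 ✗
  G4 stuck-at-0: output 0 ✗
  G4 stuck-at-1: output 1 ✓
  G5 stuck-at-0: output 1 ✓
  G5 stuck-at-1: output 0 ✗
  G6 stuck-at-0: output 0 ✗
  G6 stuck-at-1: output 1 ✓
Consistent faults: {G0 stuck-at-1, G1 stuck-at-0, G2 stuck-at-1, G4 stuck-at-1, G5 stuck-at-0, G6 stuck-at-1} — 6 in all.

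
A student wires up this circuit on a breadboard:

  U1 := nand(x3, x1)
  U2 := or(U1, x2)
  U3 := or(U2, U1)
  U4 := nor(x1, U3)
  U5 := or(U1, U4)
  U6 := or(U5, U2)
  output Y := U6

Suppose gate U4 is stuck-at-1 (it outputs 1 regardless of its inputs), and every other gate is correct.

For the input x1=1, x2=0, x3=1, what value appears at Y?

Propagate with U4 forced: U1=0, U2=0, U3=0, U4=1 [stuck-at-1], U5=1, U6=1.
So Y = 1. (Without the fault it would be 0.)

1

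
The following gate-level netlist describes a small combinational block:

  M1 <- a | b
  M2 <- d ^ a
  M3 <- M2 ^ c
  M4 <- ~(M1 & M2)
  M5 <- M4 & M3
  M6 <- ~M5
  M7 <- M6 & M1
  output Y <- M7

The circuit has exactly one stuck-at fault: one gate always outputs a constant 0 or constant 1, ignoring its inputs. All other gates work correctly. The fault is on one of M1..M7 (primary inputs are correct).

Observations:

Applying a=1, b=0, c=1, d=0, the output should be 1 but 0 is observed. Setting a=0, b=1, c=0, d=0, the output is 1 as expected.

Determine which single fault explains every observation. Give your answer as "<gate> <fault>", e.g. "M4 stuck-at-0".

M2 stuck-at-0

Fault-free values for test 1 (a=1, b=0, c=1, d=0): M1=1, M2=1, M3=0, M4=0, M5=0, M6=1, M7=1, giving Y=1. Observed 0.
Test 1: faults giving observed 0 are {M1 stuck-at-0, M2 stuck-at-0, M5 stuck-at-1, M6 stuck-at-0, M7 stuck-at-0}.
Test 2 (a=0, b=1, c=0, d=0): fault-free M1=1, M2=0, M3=0, M4=1, M5=0, M6=1, M7=1 → 1; observed 1. Eliminates M1 stuck-at-0, M5 stuck-at-1, M6 stuck-at-0, M7 stuck-at-0.
Only M2 stuck-at-0 is consistent with every test.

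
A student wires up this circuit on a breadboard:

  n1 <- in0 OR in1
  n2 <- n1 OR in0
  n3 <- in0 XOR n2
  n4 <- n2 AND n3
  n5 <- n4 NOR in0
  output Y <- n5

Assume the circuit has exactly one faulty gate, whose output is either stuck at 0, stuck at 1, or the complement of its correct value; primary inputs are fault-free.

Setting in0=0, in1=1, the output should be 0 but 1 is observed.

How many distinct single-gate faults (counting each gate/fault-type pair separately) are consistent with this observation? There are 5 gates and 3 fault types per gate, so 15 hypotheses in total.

10

Fault-free: n1=1, n2=1, n3=1, n4=1, n5=0 → 0. Observed 1.
  n1: stuck-at-0, inverted output ✓; others ✗
  n2: stuck-at-0, inverted output ✓; others ✗
  n3: stuck-at-0, inverted output ✓; others ✗
  n4: stuck-at-0, inverted output ✓; others ✗
  n5: stuck-at-1, inverted output ✓; others ✗
Consistent faults: {n1 stuck-at-0, n1 inverted output, n2 stuck-at-0, n2 inverted output, n3 stuck-at-0, n3 inverted output, n4 stuck-at-0, n4 inverted output, n5 stuck-at-1, n5 inverted output} — 10 in all.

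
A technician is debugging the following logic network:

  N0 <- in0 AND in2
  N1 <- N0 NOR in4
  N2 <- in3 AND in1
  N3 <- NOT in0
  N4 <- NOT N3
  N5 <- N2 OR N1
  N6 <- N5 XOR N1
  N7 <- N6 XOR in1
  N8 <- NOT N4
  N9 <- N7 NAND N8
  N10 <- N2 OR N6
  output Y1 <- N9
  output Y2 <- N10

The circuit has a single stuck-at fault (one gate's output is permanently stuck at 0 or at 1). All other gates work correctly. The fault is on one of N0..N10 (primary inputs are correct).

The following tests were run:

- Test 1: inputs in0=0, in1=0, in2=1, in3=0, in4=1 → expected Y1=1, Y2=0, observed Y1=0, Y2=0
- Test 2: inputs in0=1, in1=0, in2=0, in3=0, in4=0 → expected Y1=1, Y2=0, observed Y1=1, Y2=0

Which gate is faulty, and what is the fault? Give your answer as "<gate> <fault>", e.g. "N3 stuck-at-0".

Fault-free values for test 1 (in0=0, in1=0, in2=1, in3=0, in4=1): N0=0, N1=0, N2=0, N3=1, N4=0, N5=0, N6=0, N7=0, N8=1, N9=1, N10=0, giving Y1=1, Y2=0. Observed Y1=0, Y2=0.
Test 1: faults giving observed Y1=0, Y2=0 are {N7 stuck-at-1, N9 stuck-at-0}.
Test 2 (in0=1, in1=0, in2=0, in3=0, in4=0): fault-free N0=0, N1=1, N2=0, N3=0, N4=1, N5=1, N6=0, N7=0, N8=0, N9=1, N10=0 → Y1=1, Y2=0; observed Y1=1, Y2=0. Eliminates N9 stuck-at-0.
Only N7 stuck-at-1 is consistent with every test.

N7 stuck-at-1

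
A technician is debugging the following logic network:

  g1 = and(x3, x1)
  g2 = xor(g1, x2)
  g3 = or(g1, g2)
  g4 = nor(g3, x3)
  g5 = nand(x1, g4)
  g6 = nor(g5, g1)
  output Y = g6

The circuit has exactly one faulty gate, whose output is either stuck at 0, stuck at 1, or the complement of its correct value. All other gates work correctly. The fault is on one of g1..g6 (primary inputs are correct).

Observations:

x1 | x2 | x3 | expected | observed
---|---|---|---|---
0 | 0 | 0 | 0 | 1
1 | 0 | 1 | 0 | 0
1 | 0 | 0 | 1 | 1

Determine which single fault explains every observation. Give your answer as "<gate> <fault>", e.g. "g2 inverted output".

Fault-free values for test 1 (x1=0, x2=0, x3=0): g1=0, g2=0, g3=0, g4=1, g5=1, g6=0, giving Y=0. Observed 1.
Test 1: faults giving observed 1 are {g5 stuck-at-0, g5 inverted output, g6 stuck-at-1, g6 inverted output}.
Test 2 (x1=1, x2=0, x3=1): fault-free g1=1, g2=1, g3=1, g4=0, g5=1, g6=0 → 0; observed 0. Eliminates g6 stuck-at-1, g6 inverted output.
Test 3 (x1=1, x2=0, x3=0): fault-free g1=0, g2=0, g3=0, g4=1, g5=0, g6=1 → 1; observed 1. Eliminates g5 inverted output.
Only g5 stuck-at-0 is consistent with every test.

g5 stuck-at-0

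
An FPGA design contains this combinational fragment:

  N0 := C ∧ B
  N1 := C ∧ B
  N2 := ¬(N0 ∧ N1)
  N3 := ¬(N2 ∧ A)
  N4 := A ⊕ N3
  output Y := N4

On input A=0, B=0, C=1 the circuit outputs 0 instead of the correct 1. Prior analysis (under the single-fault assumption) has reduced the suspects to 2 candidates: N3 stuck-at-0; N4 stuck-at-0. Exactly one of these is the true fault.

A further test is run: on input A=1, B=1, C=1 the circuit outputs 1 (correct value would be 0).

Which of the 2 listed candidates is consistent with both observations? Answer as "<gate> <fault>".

N3 stuck-at-0

Evaluate each candidate on input A=1, B=1, C=1:
  N3 stuck-at-0: N0=1, N1=1, N2=0, N3=0 [stuck-at-0], N4=1 → 1 — matches
  N4 stuck-at-0: N0=1, N1=1, N2=0, N3=1, N4=0 [stuck-at-0] → 0 — eliminated
Only N3 stuck-at-0 reproduces the observed 1.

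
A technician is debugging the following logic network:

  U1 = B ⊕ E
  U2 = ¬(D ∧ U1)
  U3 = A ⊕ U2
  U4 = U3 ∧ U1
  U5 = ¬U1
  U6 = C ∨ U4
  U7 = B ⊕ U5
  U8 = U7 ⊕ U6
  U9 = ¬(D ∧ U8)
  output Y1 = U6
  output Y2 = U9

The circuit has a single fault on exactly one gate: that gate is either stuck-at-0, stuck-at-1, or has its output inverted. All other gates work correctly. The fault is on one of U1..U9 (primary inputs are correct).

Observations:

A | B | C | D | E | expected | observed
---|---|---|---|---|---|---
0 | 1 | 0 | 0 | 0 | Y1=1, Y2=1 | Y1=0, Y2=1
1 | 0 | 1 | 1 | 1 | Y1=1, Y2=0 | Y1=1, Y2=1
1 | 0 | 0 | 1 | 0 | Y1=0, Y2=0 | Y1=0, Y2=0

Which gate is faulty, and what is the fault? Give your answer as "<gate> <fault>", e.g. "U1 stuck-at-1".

Fault-free values for test 1 (A=0, B=1, C=0, D=0, E=0): U1=1, U2=1, U3=1, U4=1, U5=0, U6=1, U7=1, U8=0, U9=1, giving Y1=1, Y2=1. Observed Y1=0, Y2=1.
Test 1: faults giving observed Y1=0, Y2=1 are {U1 stuck-at-0, U1 inverted output, U2 stuck-at-0, U2 inverted output, U3 stuck-at-0, U3 inverted output, U4 stuck-at-0, U4 inverted output, U6 stuck-at-0, U6 inverted output}.
Test 2 (A=1, B=0, C=1, D=1, E=1): fault-free U1=1, U2=0, U3=1, U4=1, U5=0, U6=1, U7=0, U8=1, U9=0 → Y1=1, Y2=0; observed Y1=1, Y2=1. Eliminates U2 stuck-at-0, U2 inverted output, U3 stuck-at-0, U3 inverted output, U4 stuck-at-0, U4 inverted output, U6 stuck-at-0, U6 inverted output.
Test 3 (A=1, B=0, C=0, D=1, E=0): fault-free U1=0, U2=1, U3=0, U4=0, U5=1, U6=0, U7=1, U8=1, U9=0 → Y1=0, Y2=0; observed Y1=0, Y2=0. Eliminates U1 inverted output.
Only U1 stuck-at-0 is consistent with every test.

U1 stuck-at-0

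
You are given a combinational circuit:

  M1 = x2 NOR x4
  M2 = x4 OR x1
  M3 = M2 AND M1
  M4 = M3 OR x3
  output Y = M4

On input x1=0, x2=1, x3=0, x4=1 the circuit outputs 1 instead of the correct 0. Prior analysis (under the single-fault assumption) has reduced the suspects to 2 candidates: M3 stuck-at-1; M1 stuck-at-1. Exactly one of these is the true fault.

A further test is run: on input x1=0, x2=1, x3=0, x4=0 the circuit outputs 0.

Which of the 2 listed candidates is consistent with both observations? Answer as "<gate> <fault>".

Evaluate each candidate on input x1=0, x2=1, x3=0, x4=0:
  M3 stuck-at-1: M1=0, M2=0, M3=1 [stuck-at-1], M4=1 → 1 — eliminated
  M1 stuck-at-1: M1=1 [stuck-at-1], M2=0, M3=0, M4=0 → 0 — matches
Only M1 stuck-at-1 reproduces the observed 0.

M1 stuck-at-1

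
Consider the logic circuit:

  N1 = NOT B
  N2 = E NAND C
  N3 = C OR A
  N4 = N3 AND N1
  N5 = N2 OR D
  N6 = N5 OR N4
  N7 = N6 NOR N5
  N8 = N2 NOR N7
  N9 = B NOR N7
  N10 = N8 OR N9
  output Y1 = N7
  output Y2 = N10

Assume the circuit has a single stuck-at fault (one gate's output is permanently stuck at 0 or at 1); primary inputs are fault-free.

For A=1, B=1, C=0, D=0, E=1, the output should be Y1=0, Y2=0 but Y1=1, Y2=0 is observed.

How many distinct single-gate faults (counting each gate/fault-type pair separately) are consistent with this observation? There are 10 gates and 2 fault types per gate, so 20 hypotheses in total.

Fault-free: N1=0, N2=1, N3=1, N4=0, N5=1, N6=1, N7=0, N8=0, N9=0, N10=0 → Y1=0, Y2=0. Observed Y1=1, Y2=0.
  N1: none of the 2 fault types match ✗
  N2: stuck-at-0 ✓; others ✗
  N3: none of the 2 fault types match ✗
  N4: none of the 2 fault types match ✗
  N5: stuck-at-0 ✓; others ✗
  N6: none of the 2 fault types match ✗
  N7: stuck-at-1 ✓; others ✗
  N8: none of the 2 fault types match ✗
  N9: none of the 2 fault types match ✗
  N10: none of the 2 fault types match ✗
Consistent faults: {N2 stuck-at-0, N5 stuck-at-0, N7 stuck-at-1} — 3 in all.

3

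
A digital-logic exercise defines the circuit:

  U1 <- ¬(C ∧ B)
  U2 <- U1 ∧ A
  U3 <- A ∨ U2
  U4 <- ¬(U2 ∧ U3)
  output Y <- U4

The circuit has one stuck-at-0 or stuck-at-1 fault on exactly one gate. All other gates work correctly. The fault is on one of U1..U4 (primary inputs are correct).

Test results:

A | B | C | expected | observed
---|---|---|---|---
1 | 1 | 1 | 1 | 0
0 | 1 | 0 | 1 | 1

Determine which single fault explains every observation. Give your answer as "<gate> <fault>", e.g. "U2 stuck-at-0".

U1 stuck-at-1

Fault-free values for test 1 (A=1, B=1, C=1): U1=0, U2=0, U3=1, U4=1, giving Y=1. Observed 0.
Test 1: faults giving observed 0 are {U1 stuck-at-1, U2 stuck-at-1, U4 stuck-at-0}.
Test 2 (A=0, B=1, C=0): fault-free U1=1, U2=0, U3=0, U4=1 → 1; observed 1. Eliminates U2 stuck-at-1, U4 stuck-at-0.
Only U1 stuck-at-1 is consistent with every test.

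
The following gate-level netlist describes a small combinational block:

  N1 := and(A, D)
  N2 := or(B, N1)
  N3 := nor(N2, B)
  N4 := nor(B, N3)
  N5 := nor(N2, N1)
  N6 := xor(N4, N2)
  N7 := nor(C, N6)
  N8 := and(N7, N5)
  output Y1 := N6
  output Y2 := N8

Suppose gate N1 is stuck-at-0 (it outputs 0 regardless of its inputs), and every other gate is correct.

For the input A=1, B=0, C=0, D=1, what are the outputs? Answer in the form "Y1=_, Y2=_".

Y1=0, Y2=1

Propagate with N1 forced: N1=0 [stuck-at-0], N2=0, N3=1, N4=0, N5=1, N6=0, N7=1, N8=1.
So the outputs are Y1=0, Y2=1. (Without the fault they would be Y1=0, Y2=0.)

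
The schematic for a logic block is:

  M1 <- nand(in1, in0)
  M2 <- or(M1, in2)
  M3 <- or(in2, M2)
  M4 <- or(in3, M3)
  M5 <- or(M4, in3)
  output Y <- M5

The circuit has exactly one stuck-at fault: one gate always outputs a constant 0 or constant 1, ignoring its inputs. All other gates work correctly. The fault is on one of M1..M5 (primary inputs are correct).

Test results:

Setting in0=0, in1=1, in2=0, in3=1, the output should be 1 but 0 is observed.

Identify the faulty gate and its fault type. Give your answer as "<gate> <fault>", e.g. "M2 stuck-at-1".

Fault-free values for test 1 (in0=0, in1=1, in2=0, in3=1): M1=1, M2=1, M3=1, M4=1, M5=1, giving Y=1. Observed 0.
Test 1: faults giving observed 0 are {M5 stuck-at-0}.
Only M5 stuck-at-0 is consistent with every test.

M5 stuck-at-0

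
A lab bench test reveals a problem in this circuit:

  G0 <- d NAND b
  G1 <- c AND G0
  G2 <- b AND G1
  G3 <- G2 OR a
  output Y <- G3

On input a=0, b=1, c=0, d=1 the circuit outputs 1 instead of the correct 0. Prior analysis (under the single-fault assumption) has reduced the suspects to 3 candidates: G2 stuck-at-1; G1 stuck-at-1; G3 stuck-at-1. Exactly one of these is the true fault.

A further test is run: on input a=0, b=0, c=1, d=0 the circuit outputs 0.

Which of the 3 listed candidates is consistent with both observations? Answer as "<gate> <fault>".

G1 stuck-at-1

Evaluate each candidate on input a=0, b=0, c=1, d=0:
  G2 stuck-at-1: G0=1, G1=1, G2=1 [stuck-at-1], G3=1 → 1 — eliminated
  G1 stuck-at-1: G0=1, G1=1 [stuck-at-1], G2=0, G3=0 → 0 — matches
  G3 stuck-at-1: G0=1, G1=1, G2=0, G3=1 [stuck-at-1] → 1 — eliminated
Only G1 stuck-at-1 reproduces the observed 0.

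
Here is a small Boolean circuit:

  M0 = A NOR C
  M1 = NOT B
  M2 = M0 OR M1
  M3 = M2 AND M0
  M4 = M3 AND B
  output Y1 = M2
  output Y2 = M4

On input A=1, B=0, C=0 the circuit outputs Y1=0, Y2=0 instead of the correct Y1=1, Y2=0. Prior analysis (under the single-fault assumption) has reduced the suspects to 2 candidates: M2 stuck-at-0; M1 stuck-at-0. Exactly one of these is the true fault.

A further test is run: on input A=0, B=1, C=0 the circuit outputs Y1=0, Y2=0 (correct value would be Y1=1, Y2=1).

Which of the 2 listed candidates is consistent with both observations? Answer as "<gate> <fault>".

Evaluate each candidate on input A=0, B=1, C=0:
  M2 stuck-at-0: M0=1, M1=0, M2=0 [stuck-at-0], M3=0, M4=0 → Y1=0, Y2=0 — matches
  M1 stuck-at-0: M0=1, M1=0 [stuck-at-0], M2=1, M3=1, M4=1 → Y1=1, Y2=1 — eliminated
Only M2 stuck-at-0 reproduces the observed Y1=0, Y2=0.

M2 stuck-at-0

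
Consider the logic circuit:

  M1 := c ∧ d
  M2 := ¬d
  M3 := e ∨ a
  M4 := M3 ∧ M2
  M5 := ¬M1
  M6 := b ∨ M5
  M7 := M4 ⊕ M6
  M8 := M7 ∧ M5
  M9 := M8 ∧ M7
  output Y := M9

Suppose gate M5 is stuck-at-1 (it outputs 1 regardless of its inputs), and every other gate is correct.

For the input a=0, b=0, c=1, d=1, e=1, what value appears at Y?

Propagate with M5 forced: M1=1, M2=0, M3=1, M4=0, M5=1 [stuck-at-1], M6=1, M7=1, M8=1, M9=1.
So Y = 1. (Without the fault it would be 0.)

1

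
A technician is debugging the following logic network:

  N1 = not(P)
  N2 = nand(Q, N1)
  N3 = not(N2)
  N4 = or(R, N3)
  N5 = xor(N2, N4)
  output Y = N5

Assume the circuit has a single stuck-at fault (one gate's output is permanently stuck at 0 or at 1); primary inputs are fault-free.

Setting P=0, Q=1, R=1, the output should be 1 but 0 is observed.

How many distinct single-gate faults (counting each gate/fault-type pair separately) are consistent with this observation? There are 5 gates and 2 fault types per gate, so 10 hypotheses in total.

Fault-free: N1=1, N2=0, N3=1, N4=1, N5=1 → 1. Observed 0.
  N1 stuck-at-0: output 0 ✓
  N1 stuck-at-1: output 1 ✗
  N2 stuck-at-0: output 1 ✗
  N2 stuck-at-1: output 0 ✓
  N3 stuck-at-0: output 1 ✗
  N3 stuck-at-1: output 1 ✗
  N4 stuck-at-0: output 0 ✓
  N4 stuck-at-1: output 1 ✗
  N5 stuck-at-0: output 0 ✓
  N5 stuck-at-1: output 1 ✗
Consistent faults: {N1 stuck-at-0, N2 stuck-at-1, N4 stuck-at-0, N5 stuck-at-0} — 4 in all.

4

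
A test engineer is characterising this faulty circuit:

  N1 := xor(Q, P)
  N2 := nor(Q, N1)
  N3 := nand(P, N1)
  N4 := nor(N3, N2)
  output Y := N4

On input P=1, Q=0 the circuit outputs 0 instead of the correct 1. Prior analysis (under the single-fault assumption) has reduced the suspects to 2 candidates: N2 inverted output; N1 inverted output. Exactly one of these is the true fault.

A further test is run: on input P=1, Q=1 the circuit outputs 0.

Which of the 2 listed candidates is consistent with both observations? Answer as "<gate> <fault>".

N2 inverted output

Evaluate each candidate on input P=1, Q=1:
  N2 inverted output: N1=0, N2=1 [inverted output], N3=1, N4=0 → 0 — matches
  N1 inverted output: N1=1 [inverted output], N2=0, N3=0, N4=1 → 1 — eliminated
Only N2 inverted output reproduces the observed 0.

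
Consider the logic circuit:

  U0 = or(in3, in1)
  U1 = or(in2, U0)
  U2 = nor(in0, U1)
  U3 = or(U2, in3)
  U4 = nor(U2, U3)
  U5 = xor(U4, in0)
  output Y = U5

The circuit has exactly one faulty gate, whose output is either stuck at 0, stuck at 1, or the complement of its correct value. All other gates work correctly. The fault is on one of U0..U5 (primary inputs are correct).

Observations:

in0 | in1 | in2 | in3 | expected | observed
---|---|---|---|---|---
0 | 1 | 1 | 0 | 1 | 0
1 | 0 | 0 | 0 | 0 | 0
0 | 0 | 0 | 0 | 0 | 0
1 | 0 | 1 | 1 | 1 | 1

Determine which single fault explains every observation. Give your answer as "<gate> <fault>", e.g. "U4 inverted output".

U1 stuck-at-0

Fault-free values for test 1 (in0=0, in1=1, in2=1, in3=0): U0=1, U1=1, U2=0, U3=0, U4=1, U5=1, giving Y=1. Observed 0.
Test 1: faults giving observed 0 are {U1 stuck-at-0, U1 inverted output, U2 stuck-at-1, U2 inverted output, U3 stuck-at-1, U3 inverted output, U4 stuck-at-0, U4 inverted output, U5 stuck-at-0, U5 inverted output}.
Test 2 (in0=1, in1=0, in2=0, in3=0): fault-free U0=0, U1=0, U2=0, U3=0, U4=1, U5=0 → 0; observed 0. Eliminates U2 stuck-at-1, U2 inverted output, U3 stuck-at-1, U3 inverted output, U4 stuck-at-0, U4 inverted output, U5 inverted output.
Test 3 (in0=0, in1=0, in2=0, in3=0): fault-free U0=0, U1=0, U2=1, U3=1, U4=0, U5=0 → 0; observed 0. Eliminates U1 inverted output.
Test 4 (in0=1, in1=0, in2=1, in3=1): fault-free U0=1, U1=1, U2=0, U3=1, U4=0, U5=1 → 1; observed 1. Eliminates U5 stuck-at-0.
Only U1 stuck-at-0 is consistent with every test.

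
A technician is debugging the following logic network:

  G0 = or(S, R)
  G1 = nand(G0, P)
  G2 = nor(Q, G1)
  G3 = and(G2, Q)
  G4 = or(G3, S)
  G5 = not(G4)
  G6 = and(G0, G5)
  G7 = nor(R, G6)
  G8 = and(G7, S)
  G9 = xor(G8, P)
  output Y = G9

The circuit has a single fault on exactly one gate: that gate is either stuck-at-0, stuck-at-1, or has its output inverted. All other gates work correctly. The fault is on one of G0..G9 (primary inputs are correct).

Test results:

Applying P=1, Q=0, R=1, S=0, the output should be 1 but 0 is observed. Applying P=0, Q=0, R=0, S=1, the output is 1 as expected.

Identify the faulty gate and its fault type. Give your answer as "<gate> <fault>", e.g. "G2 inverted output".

Fault-free values for test 1 (P=1, Q=0, R=1, S=0): G0=1, G1=0, G2=1, G3=0, G4=0, G5=1, G6=1, G7=0, G8=0, G9=1, giving Y=1. Observed 0.
Test 1: faults giving observed 0 are {G8 stuck-at-1, G8 inverted output, G9 stuck-at-0, G9 inverted output}.
Test 2 (P=0, Q=0, R=0, S=1): fault-free G0=1, G1=1, G2=0, G3=0, G4=1, G5=0, G6=0, G7=1, G8=1, G9=1 → 1; observed 1. Eliminates G8 inverted output, G9 stuck-at-0, G9 inverted output.
Only G8 stuck-at-1 is consistent with every test.

G8 stuck-at-1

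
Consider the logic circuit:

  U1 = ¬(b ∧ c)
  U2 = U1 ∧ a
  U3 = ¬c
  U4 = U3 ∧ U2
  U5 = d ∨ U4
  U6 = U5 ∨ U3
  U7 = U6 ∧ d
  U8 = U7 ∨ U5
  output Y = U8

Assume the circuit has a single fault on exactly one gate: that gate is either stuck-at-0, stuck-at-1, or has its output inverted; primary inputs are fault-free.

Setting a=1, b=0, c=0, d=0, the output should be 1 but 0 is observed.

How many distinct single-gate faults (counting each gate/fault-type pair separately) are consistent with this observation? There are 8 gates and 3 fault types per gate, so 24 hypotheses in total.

12

Fault-free: U1=1, U2=1, U3=1, U4=1, U5=1, U6=1, U7=0, U8=1 → 1. Observed 0.
  U1: stuck-at-0, inverted output ✓; others ✗
  U2: stuck-at-0, inverted output ✓; others ✗
  U3: stuck-at-0, inverted output ✓; others ✗
  U4: stuck-at-0, inverted output ✓; others ✗
  U5: stuck-at-0, inverted output ✓; others ✗
  U6: none of the 3 fault types match ✗
  U7: none of the 3 fault types match ✗
  U8: stuck-at-0, inverted output ✓; others ✗
Consistent faults: {U1 stuck-at-0, U1 inverted output, U2 stuck-at-0, U2 inverted output, U3 stuck-at-0, U3 inverted output, U4 stuck-at-0, U4 inverted output, U5 stuck-at-0, U5 inverted output, U8 stuck-at-0, U8 inverted output} — 12 in all.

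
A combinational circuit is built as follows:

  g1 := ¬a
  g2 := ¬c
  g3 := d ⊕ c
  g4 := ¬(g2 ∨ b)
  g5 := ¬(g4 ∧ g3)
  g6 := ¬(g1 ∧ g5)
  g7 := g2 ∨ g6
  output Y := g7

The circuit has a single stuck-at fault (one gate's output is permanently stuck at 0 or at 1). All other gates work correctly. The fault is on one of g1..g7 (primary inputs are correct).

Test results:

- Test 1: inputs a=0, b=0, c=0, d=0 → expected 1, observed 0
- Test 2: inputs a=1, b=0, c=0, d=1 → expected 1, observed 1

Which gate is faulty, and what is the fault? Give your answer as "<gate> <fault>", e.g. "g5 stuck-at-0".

g2 stuck-at-0

Fault-free values for test 1 (a=0, b=0, c=0, d=0): g1=1, g2=1, g3=0, g4=0, g5=1, g6=0, g7=1, giving Y=1. Observed 0.
Test 1: faults giving observed 0 are {g2 stuck-at-0, g7 stuck-at-0}.
Test 2 (a=1, b=0, c=0, d=1): fault-free g1=0, g2=1, g3=1, g4=0, g5=1, g6=1, g7=1 → 1; observed 1. Eliminates g7 stuck-at-0.
Only g2 stuck-at-0 is consistent with every test.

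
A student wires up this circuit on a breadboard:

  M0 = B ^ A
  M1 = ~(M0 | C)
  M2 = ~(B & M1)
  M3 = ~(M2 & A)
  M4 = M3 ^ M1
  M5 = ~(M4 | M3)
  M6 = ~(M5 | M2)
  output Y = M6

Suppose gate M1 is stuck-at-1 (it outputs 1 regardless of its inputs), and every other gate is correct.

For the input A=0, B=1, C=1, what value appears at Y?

1

Propagate with M1 forced: M0=1, M1=1 [stuck-at-1], M2=0, M3=1, M4=0, M5=0, M6=1.
So Y = 1. (Without the fault it would be 0.)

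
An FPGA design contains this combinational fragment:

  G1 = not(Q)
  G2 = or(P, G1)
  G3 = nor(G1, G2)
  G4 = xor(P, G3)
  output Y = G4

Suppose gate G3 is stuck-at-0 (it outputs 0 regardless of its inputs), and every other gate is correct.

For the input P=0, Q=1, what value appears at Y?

0

Propagate with G3 forced: G1=0, G2=0, G3=0 [stuck-at-0], G4=0.
So Y = 0. (Without the fault it would be 1.)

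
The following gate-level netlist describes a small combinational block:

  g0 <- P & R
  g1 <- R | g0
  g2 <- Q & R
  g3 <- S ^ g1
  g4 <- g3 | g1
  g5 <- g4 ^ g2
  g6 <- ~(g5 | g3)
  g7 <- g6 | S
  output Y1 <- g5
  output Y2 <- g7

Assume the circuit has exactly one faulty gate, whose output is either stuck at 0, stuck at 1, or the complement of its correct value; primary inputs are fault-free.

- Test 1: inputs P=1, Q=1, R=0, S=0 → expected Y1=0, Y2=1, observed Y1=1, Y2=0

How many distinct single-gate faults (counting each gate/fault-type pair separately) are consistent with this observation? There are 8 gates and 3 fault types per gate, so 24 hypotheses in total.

12

Fault-free: g0=0, g1=0, g2=0, g3=0, g4=0, g5=0, g6=1, g7=1 → Y1=0, Y2=1. Observed Y1=1, Y2=0.
  g0: stuck-at-1, inverted output ✓; others ✗
  g1: stuck-at-1, inverted output ✓; others ✗
  g2: stuck-at-1, inverted output ✓; others ✗
  g3: stuck-at-1, inverted output ✓; others ✗
  g4: stuck-at-1, inverted output ✓; others ✗
  g5: stuck-at-1, inverted output ✓; others ✗
  g6: none of the 3 fault types match ✗
  g7: none of the 3 fault types match ✗
Consistent faults: {g0 stuck-at-1, g0 inverted output, g1 stuck-at-1, g1 inverted output, g2 stuck-at-1, g2 inverted output, g3 stuck-at-1, g3 inverted output, g4 stuck-at-1, g4 inverted output, g5 stuck-at-1, g5 inverted output} — 12 in all.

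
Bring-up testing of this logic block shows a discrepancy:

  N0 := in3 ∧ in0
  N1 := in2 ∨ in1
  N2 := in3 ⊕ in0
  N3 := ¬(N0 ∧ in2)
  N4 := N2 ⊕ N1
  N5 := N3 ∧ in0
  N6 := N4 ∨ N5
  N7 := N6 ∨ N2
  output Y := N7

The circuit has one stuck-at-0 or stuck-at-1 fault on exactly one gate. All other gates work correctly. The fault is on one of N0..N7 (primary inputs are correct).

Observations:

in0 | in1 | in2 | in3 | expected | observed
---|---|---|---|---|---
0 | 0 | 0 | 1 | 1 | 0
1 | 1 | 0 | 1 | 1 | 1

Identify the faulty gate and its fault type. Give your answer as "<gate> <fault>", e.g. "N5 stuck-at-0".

N2 stuck-at-0

Fault-free values for test 1 (in0=0, in1=0, in2=0, in3=1): N0=0, N1=0, N2=1, N3=1, N4=1, N5=0, N6=1, N7=1, giving Y=1. Observed 0.
Test 1: faults giving observed 0 are {N2 stuck-at-0, N7 stuck-at-0}.
Test 2 (in0=1, in1=1, in2=0, in3=1): fault-free N0=1, N1=1, N2=0, N3=1, N4=1, N5=1, N6=1, N7=1 → 1; observed 1. Eliminates N7 stuck-at-0.
Only N2 stuck-at-0 is consistent with every test.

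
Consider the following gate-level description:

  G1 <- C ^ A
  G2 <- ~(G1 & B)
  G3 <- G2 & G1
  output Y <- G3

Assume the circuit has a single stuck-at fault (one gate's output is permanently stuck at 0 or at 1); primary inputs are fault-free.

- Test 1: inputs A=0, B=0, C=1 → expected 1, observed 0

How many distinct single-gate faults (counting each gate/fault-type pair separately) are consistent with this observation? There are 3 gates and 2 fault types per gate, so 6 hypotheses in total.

Fault-free: G1=1, G2=1, G3=1 → 1. Observed 0.
  G1 stuck-at-0: output 0 ✓
  G1 stuck-at-1: output 1 ✗
  G2 stuck-at-0: output 0 ✓
  G2 stuck-at-1: output 1 ✗
  G3 stuck-at-0: output 0 ✓
  G3 stuck-at-1: output 1 ✗
Consistent faults: {G1 stuck-at-0, G2 stuck-at-0, G3 stuck-at-0} — 3 in all.

3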